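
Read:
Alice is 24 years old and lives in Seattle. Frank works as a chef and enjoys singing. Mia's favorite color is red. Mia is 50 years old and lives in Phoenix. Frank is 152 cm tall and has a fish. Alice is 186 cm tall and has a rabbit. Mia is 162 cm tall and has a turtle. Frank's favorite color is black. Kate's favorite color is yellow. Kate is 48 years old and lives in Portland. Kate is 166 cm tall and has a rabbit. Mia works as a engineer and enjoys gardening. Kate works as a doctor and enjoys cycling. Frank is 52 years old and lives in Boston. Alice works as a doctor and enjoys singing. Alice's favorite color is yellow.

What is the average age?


Sum=174, n=4, avg=43.5

43.5


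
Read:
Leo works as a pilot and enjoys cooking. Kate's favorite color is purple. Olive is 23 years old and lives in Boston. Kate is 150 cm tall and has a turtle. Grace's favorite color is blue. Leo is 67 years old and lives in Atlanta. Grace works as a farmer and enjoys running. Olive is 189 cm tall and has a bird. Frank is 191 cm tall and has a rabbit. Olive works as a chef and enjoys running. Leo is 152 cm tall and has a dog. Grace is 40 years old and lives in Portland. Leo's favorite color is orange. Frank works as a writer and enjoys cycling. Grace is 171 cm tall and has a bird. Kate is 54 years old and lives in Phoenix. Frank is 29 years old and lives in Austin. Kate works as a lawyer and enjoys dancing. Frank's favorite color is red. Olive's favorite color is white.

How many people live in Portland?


Count in Portland: 1

1


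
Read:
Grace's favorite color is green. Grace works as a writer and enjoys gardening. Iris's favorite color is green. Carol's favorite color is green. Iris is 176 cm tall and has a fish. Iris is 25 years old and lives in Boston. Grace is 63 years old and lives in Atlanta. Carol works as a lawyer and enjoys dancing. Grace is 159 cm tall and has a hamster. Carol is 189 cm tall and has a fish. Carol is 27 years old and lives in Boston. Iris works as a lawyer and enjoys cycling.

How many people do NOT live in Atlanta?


Not in Atlanta: 2

2


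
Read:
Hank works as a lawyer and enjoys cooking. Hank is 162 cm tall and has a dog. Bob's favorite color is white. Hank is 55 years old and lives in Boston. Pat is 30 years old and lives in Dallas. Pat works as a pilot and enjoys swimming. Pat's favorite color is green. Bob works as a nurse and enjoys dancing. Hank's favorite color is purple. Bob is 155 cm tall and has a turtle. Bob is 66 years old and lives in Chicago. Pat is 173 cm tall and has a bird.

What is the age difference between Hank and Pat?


|55 - 30| = 25

25


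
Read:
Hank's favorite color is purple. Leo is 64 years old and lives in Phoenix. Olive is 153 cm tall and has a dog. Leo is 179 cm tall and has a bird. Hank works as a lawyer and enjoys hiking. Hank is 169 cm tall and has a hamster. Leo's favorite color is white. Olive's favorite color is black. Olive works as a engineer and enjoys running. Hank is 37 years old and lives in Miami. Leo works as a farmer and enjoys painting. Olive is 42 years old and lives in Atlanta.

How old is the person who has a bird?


Person with bird is Leo, age 64

64


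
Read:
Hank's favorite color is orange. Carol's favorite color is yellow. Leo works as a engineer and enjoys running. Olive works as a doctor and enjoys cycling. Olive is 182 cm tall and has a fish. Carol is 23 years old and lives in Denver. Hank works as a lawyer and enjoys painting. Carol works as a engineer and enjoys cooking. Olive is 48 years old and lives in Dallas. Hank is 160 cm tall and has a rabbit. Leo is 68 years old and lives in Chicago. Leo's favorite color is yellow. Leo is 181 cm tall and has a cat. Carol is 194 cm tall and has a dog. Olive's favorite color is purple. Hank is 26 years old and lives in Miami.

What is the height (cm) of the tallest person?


Tallest: Carol at 194 cm

194


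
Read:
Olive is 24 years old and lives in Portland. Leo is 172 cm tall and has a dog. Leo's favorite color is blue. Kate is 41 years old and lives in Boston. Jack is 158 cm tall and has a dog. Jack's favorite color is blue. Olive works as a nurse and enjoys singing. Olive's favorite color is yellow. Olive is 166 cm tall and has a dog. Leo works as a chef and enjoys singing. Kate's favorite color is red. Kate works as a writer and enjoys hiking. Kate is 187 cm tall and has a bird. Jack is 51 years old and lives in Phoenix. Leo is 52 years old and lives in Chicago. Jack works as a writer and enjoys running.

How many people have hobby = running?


Count: 1

1


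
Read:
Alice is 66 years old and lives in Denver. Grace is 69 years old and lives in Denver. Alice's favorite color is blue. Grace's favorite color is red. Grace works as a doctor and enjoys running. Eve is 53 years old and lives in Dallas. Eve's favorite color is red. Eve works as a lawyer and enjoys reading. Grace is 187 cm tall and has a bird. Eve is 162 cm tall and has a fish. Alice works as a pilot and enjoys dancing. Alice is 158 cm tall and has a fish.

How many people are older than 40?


Filter: 3

3


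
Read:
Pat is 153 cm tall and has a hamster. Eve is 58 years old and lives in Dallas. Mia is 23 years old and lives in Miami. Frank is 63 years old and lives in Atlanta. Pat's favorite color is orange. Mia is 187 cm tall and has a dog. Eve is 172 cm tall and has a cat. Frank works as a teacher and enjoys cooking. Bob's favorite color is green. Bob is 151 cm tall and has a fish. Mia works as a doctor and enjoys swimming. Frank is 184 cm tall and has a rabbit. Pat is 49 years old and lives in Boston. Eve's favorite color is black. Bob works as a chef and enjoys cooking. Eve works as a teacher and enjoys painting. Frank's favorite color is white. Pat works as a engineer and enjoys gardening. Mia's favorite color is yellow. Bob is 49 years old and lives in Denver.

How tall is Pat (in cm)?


Pat is 153 cm tall

153


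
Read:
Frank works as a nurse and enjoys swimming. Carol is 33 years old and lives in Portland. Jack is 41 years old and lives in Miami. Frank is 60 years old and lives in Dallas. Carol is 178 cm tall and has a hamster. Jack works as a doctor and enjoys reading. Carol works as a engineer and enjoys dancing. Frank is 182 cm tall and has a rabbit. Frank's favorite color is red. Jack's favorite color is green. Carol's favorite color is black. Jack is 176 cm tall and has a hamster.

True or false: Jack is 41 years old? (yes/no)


Jack is actually 41. yes

yes


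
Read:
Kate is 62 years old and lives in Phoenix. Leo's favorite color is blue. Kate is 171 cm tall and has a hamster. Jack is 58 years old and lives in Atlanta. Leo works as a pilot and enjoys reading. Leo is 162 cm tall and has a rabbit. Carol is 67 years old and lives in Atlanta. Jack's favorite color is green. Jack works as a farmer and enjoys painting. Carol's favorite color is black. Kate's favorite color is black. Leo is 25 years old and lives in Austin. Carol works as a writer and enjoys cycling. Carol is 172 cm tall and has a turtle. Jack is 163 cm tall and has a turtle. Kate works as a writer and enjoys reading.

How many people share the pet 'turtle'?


Count: 2

2


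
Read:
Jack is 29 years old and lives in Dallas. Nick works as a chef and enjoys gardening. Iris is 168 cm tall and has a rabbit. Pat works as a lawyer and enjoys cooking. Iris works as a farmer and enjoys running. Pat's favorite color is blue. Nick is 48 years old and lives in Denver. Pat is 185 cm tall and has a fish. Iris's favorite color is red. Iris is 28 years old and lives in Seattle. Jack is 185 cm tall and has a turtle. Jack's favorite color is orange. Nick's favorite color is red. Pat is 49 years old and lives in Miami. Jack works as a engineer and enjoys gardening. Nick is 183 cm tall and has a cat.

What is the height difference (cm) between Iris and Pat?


|168 - 185| = 17

17


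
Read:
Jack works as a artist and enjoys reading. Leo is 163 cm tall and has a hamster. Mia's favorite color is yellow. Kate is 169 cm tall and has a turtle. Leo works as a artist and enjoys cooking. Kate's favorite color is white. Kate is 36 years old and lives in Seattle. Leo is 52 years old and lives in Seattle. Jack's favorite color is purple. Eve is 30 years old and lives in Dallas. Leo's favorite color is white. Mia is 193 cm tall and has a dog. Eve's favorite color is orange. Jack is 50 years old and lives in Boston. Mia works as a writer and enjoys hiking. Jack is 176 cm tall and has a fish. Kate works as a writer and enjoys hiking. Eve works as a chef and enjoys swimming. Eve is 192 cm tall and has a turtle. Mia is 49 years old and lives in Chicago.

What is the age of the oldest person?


Oldest: Leo at 52

52


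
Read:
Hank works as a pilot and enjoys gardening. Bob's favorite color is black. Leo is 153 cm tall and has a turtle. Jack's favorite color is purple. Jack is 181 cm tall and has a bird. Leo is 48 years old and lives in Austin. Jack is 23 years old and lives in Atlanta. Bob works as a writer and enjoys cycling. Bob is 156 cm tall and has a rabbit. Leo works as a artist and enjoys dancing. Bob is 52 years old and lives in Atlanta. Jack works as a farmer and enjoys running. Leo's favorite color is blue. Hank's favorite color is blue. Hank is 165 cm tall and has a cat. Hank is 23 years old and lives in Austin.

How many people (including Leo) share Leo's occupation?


Leo is a artist. Count = 1

1


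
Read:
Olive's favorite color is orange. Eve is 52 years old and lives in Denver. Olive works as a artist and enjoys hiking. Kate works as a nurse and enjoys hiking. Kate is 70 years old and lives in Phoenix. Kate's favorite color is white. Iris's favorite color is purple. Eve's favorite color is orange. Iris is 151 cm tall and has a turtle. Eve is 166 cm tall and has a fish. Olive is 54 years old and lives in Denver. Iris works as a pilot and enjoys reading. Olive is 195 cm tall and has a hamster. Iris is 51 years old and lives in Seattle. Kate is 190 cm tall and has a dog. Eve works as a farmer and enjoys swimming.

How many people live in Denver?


Count in Denver: 2

2


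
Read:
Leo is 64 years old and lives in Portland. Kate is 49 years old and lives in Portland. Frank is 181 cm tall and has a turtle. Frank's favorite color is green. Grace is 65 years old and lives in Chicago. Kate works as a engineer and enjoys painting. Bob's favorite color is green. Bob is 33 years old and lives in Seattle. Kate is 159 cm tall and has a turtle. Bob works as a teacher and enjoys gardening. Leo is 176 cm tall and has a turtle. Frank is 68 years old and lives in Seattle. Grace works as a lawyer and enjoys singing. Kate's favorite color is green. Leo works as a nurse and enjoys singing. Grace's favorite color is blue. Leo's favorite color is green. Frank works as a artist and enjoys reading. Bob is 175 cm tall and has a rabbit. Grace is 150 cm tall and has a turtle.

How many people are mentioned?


People: Grace, Leo, Frank, Bob, Kate. Count = 5

5


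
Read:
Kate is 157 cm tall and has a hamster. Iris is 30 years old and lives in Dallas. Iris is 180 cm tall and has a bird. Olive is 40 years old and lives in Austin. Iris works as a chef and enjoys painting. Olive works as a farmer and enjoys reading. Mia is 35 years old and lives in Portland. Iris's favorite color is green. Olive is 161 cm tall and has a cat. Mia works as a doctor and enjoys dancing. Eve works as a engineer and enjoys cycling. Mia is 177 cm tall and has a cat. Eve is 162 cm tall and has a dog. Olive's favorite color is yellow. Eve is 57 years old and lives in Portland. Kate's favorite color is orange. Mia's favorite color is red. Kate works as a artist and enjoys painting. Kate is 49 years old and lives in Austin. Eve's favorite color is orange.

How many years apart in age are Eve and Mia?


57 vs 35, diff = 22

22


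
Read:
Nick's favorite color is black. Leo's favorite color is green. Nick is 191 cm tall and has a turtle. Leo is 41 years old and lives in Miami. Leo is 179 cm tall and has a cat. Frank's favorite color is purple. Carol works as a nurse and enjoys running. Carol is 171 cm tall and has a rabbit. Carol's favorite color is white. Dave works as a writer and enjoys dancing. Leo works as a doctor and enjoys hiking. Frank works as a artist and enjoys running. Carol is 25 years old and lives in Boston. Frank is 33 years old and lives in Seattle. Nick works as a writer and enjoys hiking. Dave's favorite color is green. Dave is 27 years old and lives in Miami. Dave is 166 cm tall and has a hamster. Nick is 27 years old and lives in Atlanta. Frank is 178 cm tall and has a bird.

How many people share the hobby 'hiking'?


Count: 2

2


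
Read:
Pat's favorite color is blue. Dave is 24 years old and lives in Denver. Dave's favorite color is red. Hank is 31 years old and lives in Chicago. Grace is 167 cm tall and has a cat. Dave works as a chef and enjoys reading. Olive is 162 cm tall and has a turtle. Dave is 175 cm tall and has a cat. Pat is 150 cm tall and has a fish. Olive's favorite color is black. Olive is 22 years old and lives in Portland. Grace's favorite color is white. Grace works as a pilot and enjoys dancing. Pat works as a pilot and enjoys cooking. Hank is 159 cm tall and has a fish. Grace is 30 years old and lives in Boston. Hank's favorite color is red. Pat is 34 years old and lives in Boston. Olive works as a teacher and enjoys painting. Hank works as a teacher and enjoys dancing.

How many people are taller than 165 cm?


Taller than 165: 2

2


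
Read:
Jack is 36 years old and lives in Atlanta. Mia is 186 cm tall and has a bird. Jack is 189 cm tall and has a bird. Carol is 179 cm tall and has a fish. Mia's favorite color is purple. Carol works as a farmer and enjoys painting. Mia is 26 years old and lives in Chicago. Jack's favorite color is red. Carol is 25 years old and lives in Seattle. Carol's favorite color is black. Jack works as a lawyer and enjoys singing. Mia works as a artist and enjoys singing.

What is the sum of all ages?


26+25+36 = 87

87


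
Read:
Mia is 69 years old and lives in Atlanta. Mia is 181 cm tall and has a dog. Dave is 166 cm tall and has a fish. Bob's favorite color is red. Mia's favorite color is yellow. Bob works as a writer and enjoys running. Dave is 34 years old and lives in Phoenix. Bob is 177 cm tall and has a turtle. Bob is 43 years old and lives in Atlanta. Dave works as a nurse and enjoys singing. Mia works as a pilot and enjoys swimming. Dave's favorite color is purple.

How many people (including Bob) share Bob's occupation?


Bob is a writer. Count = 1

1


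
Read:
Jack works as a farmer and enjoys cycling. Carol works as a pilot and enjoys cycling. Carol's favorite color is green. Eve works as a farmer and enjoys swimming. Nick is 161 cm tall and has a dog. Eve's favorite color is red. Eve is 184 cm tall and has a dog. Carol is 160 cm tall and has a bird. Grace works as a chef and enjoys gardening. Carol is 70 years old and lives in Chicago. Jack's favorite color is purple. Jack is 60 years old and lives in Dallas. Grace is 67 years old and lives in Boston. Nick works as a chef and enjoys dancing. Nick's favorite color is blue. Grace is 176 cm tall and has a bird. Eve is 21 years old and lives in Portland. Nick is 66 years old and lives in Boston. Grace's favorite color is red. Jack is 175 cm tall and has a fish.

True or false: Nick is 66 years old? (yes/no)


Nick is actually 66. yes

yes


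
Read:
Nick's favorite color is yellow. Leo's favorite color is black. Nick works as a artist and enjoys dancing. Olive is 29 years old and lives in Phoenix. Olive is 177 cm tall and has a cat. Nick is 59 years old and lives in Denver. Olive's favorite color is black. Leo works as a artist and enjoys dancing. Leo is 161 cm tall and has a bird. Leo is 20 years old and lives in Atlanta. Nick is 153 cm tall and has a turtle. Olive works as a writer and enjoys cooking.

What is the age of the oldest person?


Oldest: Nick at 59

59


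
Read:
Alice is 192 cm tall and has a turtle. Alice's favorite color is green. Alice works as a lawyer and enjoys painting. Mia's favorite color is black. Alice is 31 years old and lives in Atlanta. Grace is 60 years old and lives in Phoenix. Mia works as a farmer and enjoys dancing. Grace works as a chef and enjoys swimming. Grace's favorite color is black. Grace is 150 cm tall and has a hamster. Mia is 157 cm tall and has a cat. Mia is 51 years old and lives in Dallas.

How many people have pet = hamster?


Count: 1

1


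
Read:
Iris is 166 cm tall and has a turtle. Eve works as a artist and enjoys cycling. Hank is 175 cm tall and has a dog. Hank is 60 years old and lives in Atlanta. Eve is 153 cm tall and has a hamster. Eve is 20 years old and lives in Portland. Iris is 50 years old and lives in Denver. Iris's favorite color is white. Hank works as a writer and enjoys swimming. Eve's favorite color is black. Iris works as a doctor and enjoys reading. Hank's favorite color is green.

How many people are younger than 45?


Filter: 1

1


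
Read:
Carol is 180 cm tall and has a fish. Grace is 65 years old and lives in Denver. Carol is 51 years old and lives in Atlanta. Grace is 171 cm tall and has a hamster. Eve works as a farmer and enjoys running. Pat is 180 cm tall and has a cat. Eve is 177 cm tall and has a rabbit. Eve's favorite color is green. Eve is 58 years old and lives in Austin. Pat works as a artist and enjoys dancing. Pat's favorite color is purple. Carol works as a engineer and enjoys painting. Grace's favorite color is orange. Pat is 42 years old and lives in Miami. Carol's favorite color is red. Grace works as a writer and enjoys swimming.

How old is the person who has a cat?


Person with cat is Pat, age 42

42


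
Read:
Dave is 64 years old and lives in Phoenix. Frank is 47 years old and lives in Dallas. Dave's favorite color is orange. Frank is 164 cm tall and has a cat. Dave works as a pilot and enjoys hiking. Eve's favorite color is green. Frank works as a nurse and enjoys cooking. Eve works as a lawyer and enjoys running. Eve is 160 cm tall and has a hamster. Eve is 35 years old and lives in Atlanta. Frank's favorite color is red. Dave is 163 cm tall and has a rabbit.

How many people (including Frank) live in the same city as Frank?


Frank lives in Dallas. Count = 1

1


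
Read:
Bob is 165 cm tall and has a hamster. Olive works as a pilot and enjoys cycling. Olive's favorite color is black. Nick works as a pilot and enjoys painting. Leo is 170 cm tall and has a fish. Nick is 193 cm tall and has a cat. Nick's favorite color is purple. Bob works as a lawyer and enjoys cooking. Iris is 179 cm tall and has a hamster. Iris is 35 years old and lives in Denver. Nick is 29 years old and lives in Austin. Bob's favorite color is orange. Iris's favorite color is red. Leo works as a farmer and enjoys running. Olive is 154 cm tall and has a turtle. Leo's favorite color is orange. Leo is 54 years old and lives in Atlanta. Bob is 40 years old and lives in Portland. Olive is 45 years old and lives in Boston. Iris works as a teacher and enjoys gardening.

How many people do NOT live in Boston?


Not in Boston: 4

4


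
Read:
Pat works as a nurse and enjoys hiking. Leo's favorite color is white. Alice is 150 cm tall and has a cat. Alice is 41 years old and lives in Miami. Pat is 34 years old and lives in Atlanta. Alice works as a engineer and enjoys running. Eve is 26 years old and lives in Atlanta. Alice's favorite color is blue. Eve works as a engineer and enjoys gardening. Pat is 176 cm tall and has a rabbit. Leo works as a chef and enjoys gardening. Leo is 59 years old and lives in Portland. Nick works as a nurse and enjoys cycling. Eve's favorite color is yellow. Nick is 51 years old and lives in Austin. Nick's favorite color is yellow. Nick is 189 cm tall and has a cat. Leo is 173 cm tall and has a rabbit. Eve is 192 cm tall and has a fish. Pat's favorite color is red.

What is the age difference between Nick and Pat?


|51 - 34| = 17

17


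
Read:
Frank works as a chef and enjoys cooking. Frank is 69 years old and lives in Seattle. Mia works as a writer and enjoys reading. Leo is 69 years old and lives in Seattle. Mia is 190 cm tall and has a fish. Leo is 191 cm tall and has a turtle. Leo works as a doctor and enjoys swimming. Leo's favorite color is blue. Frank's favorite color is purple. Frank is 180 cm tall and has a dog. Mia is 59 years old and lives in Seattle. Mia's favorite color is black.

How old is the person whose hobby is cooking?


Person with hobby=cooking is Frank, age 69

69


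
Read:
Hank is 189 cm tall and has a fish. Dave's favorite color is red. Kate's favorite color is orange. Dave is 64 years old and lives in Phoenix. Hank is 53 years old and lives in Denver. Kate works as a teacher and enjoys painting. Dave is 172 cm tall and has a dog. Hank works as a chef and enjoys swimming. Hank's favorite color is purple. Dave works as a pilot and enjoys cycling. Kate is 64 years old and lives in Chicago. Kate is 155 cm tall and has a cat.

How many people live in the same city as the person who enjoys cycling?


Person with hobby cycling is Dave, city Phoenix. Count = 1

1


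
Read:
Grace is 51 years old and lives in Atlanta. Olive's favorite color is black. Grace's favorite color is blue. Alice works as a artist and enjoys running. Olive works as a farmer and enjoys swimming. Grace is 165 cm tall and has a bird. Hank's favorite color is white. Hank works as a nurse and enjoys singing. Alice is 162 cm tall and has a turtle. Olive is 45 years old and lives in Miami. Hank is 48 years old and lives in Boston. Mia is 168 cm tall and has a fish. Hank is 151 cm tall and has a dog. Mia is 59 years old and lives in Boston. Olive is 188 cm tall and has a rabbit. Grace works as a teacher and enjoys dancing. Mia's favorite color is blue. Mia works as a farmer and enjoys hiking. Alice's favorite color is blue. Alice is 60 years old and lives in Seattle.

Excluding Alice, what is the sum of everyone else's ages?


Sum (excluding Alice): 203

203


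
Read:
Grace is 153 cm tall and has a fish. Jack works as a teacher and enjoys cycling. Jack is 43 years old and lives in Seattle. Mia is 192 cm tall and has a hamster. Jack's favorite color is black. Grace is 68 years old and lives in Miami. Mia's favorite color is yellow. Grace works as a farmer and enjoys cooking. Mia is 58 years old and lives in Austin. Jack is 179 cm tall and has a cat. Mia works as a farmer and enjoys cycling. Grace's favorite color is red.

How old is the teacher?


The teacher is Jack, age 43

43


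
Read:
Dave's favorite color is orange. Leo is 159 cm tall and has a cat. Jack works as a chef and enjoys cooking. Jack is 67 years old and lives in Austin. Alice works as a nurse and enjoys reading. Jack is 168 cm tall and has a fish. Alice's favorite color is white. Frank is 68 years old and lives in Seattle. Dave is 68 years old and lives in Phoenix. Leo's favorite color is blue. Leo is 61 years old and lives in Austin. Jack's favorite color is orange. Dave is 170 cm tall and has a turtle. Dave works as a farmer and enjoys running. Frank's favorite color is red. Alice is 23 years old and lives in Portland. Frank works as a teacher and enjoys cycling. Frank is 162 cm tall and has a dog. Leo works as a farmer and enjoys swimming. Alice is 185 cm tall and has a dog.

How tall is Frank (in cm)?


Frank is 162 cm tall

162


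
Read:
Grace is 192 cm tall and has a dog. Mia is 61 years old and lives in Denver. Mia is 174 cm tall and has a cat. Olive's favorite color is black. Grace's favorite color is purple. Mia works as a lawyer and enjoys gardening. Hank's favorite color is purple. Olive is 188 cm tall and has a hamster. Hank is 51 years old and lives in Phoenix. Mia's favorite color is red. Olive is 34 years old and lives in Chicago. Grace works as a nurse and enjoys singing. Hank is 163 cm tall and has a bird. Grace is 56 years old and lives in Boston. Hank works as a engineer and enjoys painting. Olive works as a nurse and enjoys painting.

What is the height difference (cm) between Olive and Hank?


|188 - 163| = 25

25


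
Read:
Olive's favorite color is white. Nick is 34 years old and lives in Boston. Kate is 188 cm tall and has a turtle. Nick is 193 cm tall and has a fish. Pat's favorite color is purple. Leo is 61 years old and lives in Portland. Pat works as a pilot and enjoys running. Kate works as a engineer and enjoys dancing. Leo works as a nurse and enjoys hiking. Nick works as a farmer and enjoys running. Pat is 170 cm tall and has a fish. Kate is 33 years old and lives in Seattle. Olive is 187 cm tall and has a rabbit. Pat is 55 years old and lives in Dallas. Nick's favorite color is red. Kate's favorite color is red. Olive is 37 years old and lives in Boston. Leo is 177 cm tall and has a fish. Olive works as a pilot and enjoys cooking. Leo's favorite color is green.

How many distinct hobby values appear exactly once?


Unique hobby values: 3

3


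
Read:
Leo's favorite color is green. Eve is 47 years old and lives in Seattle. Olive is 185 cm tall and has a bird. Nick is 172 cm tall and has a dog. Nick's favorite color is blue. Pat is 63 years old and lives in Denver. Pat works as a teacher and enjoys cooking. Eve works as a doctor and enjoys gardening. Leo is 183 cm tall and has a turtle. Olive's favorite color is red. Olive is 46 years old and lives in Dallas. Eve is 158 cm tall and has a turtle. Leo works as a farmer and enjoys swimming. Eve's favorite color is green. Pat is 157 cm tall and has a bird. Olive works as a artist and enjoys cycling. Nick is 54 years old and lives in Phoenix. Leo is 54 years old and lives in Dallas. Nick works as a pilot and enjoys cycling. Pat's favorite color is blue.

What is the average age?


Sum=264, n=5, avg=52.8

52.8


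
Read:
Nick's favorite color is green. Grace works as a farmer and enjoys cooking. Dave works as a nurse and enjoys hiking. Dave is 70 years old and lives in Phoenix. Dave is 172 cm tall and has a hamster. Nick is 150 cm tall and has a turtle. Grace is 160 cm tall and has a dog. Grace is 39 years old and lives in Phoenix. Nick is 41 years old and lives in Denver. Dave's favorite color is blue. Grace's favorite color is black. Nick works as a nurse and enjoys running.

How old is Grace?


Grace is 39 years old

39


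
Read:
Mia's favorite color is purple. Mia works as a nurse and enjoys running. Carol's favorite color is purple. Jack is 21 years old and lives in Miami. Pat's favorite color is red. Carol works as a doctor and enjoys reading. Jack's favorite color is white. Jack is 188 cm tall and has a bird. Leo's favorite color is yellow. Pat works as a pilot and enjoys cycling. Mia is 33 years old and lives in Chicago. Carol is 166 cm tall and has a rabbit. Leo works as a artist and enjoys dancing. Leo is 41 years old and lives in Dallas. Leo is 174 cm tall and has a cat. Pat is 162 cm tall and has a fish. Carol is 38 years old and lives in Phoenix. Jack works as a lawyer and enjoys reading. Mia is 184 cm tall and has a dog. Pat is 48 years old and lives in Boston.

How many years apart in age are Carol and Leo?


38 vs 41, diff = 3

3


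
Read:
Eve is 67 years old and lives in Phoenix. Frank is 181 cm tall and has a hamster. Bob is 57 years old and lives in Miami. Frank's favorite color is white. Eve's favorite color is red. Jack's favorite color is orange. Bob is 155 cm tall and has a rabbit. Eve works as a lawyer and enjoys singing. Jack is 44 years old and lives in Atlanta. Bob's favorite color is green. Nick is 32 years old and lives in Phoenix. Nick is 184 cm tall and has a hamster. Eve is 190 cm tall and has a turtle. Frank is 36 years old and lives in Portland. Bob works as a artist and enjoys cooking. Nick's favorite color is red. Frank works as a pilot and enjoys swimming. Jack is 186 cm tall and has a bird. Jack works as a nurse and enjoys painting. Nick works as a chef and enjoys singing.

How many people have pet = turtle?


Count: 1

1


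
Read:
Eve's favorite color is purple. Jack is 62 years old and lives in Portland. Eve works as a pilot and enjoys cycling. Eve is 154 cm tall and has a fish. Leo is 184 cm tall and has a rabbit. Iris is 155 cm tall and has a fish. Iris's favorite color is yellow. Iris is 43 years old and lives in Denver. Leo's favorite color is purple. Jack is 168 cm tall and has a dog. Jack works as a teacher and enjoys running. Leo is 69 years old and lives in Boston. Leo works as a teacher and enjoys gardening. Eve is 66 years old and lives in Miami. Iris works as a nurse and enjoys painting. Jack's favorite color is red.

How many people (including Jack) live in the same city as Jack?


Jack lives in Portland. Count = 1

1


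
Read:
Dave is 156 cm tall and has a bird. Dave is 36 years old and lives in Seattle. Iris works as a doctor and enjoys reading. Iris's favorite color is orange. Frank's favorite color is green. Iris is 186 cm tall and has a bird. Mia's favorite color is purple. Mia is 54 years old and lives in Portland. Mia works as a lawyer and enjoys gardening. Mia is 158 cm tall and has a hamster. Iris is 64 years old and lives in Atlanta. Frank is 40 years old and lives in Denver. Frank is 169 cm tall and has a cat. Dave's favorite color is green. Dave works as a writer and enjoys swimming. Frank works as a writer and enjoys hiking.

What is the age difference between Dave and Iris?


|36 - 64| = 28

28


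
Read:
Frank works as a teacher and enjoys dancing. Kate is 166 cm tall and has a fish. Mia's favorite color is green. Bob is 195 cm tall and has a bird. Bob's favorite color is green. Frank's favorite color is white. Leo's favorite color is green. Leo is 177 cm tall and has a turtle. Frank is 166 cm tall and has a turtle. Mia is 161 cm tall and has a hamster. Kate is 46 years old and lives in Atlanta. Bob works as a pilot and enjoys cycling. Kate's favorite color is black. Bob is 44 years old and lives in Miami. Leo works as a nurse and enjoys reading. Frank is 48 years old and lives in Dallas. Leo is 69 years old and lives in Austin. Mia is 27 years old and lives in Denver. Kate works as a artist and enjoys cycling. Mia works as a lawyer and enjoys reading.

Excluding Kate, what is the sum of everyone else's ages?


Sum (excluding Kate): 188

188


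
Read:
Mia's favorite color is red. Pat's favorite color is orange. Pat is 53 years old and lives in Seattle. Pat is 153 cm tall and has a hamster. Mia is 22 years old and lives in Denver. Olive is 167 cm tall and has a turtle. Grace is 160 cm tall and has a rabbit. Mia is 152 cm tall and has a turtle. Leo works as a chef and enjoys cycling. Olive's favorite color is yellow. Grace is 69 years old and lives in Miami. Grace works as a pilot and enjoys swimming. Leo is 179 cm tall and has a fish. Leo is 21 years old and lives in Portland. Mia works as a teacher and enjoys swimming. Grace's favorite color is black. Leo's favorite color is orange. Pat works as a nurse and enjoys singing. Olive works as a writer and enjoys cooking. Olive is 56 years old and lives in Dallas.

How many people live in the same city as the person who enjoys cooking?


Person with hobby cooking is Olive, city Dallas. Count = 1

1


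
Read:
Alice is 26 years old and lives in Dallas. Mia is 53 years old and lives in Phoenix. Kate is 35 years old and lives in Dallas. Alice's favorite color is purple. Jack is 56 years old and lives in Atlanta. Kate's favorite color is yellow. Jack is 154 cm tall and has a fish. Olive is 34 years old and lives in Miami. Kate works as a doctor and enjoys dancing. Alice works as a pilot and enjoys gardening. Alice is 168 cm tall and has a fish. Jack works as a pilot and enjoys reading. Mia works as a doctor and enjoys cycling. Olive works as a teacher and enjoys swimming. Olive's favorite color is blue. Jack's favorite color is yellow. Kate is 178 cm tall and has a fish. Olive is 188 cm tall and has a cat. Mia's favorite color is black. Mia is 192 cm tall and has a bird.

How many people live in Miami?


Count in Miami: 1

1


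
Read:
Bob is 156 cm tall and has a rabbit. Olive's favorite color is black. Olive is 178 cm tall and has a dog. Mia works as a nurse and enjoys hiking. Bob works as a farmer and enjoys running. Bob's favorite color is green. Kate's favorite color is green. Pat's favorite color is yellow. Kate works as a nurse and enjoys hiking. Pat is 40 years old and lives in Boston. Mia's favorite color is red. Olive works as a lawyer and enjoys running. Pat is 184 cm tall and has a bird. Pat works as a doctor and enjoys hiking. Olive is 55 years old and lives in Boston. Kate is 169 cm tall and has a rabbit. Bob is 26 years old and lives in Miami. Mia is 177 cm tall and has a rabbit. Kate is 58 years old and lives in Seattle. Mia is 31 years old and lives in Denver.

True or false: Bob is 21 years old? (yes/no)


Bob is actually 26. no

no


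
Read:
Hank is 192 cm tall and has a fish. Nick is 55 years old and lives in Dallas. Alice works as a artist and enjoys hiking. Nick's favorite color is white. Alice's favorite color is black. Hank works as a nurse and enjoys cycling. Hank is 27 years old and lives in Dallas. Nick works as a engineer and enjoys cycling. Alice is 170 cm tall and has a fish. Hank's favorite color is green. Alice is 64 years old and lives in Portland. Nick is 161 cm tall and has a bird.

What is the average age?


Sum=146, n=3, avg=48.67

48.67


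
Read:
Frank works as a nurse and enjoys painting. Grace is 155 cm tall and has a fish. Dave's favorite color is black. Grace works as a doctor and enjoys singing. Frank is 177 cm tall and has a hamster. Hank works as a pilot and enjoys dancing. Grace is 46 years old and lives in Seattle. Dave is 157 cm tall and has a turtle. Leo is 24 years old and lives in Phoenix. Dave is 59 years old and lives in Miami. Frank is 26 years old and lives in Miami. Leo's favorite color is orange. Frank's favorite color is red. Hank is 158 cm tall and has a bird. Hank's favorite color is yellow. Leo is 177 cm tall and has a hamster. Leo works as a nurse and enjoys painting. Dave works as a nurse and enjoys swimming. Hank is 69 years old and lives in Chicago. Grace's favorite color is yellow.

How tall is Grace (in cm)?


Grace is 155 cm tall

155


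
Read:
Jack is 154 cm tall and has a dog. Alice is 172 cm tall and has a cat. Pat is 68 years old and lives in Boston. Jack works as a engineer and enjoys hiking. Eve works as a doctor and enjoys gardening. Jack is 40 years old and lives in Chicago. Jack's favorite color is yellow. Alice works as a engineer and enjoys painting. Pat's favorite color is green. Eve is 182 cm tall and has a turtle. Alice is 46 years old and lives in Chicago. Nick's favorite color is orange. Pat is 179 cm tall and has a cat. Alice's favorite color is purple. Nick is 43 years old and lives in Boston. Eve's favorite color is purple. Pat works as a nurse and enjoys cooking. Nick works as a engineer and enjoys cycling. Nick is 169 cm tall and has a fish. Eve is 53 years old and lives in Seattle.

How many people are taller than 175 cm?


Taller than 175: 2

2


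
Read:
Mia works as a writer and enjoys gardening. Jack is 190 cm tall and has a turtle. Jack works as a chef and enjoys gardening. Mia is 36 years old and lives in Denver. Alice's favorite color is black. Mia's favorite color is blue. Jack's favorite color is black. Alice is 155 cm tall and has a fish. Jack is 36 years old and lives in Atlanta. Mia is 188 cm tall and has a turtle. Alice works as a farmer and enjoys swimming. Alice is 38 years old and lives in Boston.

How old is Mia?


Mia is 36 years old

36


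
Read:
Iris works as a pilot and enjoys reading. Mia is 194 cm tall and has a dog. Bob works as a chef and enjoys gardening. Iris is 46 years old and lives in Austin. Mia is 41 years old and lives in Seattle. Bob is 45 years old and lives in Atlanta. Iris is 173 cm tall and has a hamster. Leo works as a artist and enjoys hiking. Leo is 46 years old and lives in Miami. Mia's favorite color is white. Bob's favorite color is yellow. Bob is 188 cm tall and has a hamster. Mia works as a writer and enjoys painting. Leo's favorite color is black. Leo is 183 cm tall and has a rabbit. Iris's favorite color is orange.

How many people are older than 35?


Filter: 4

4


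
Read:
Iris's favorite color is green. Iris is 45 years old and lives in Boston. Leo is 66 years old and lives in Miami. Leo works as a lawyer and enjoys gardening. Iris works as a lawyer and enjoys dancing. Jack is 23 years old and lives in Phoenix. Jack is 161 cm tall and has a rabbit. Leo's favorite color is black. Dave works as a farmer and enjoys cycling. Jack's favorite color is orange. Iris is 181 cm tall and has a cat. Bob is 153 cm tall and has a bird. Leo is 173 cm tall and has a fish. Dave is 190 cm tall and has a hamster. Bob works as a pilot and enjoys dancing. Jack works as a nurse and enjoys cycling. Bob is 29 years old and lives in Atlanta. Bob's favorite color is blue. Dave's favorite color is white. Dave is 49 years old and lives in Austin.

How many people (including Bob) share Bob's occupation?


Bob is a pilot. Count = 1

1


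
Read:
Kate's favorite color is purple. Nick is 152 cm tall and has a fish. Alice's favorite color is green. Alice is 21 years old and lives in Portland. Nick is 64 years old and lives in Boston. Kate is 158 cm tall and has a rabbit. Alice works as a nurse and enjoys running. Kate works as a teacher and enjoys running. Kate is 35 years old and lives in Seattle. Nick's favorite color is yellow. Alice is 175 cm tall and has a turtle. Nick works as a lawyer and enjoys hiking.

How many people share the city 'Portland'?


Count: 1

1


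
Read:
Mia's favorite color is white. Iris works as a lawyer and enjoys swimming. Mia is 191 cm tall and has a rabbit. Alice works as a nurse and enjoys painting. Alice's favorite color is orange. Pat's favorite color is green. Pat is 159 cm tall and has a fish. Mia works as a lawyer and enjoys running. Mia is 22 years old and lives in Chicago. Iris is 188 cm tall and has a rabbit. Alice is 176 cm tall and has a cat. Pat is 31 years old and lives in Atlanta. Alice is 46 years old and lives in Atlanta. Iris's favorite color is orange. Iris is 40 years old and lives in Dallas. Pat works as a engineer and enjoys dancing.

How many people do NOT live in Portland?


Not in Portland: 4

4


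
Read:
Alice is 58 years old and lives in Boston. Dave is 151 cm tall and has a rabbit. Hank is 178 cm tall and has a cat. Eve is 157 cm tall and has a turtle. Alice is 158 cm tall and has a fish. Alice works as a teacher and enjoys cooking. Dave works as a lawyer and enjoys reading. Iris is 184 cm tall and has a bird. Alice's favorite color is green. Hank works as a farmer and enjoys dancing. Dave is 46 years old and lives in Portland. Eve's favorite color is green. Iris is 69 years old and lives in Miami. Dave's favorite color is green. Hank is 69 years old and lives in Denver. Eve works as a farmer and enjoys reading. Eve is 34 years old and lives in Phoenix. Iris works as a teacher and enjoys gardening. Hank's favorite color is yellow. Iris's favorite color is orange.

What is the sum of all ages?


34+46+69+58+69 = 276

276


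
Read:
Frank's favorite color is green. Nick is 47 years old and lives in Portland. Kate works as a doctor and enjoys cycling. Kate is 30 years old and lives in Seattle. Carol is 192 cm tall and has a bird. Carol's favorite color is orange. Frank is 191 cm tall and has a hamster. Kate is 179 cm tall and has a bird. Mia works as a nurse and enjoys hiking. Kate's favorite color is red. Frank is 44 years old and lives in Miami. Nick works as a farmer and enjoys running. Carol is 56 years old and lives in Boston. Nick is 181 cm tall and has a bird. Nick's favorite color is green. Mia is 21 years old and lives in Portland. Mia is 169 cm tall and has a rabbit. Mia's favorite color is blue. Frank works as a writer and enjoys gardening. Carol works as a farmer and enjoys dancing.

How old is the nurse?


The nurse is Mia, age 21

21


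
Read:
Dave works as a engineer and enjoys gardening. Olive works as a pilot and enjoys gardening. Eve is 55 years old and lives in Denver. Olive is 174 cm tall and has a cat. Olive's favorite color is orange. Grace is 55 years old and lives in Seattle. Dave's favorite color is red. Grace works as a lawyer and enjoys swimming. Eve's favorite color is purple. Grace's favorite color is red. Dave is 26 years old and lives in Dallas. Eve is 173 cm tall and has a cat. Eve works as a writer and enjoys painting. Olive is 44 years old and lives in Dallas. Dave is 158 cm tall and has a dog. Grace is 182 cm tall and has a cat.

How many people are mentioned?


People: Grace, Dave, Eve, Olive. Count = 4

4
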